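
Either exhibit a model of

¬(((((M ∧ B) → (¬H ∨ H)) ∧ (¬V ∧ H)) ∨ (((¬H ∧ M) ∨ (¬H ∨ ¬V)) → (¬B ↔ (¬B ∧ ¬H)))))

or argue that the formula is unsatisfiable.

Case H = True: the formula simplifies to ¬((¬V ∨ (¬V → B))).
  V = True: this becomes ¬((False ∨ True)) = False.
  V = False: this becomes ¬((True ∨ B)) = False.
Case H = False: the formula simplifies to ¬((¬B ↔ ¬B)).
  B = True: this becomes ¬((False ↔ False)) = False.
  B = False: this becomes ¬((True ↔ True)) = False.
Both cases fail — unsatisfiable.

The formula is unsatisfiable.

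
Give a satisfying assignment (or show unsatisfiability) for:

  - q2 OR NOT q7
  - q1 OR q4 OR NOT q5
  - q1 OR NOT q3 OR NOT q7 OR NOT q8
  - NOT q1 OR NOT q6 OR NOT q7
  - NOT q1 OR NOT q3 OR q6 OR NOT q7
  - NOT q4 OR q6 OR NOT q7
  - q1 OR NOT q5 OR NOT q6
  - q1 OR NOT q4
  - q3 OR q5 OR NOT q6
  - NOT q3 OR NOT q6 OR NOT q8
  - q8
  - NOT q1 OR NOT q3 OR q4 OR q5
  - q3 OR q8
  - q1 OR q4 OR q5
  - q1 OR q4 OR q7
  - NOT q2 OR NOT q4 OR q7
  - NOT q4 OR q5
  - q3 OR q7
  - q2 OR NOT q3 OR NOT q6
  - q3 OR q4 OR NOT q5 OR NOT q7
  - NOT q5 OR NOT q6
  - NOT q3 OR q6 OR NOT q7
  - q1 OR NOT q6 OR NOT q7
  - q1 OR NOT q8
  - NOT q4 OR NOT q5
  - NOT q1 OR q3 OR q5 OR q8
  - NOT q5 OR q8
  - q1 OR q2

Unit clause (q8) forces q8 = True.
In (q1 OR NOT q8) only q1 is left, so q1 = True.
Set q2 = True.
Set q3 = True.
  then (NOT q3 OR NOT q6 OR NOT q8) forces q6 = False.
  then (NOT q3 OR q6 OR NOT q7) forces q7 = False.
  then (NOT q2 OR NOT q4 OR q7) forces q4 = False.
  then (NOT q1 OR NOT q3 OR q4 OR q5) forces q5 = True.
All clauses satisfied.

q1: True; q2: True; q3: True; q4: False; q5: True; q6: False; q7: False; q8: True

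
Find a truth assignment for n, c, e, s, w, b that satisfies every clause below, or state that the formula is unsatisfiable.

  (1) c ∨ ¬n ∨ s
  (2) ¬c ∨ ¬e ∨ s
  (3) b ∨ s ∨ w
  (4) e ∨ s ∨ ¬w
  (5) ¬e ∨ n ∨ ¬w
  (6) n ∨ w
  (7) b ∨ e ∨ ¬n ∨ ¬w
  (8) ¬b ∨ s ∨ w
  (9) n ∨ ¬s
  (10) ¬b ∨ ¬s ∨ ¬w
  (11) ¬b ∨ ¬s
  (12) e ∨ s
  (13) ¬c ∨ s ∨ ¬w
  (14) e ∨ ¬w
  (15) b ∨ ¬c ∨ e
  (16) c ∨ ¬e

n = True; c = True; e = True; s = True; w = False; b = False

Try n = False:
  (n ∨ w) forces w = True.
  (¬e ∨ n ∨ ¬w) forces e = False.
  clause (e ∨ ¬w) is falsified — backtrack.
So n = True.
Set c = True.
Set e = True.
  then (¬c ∨ ¬e ∨ s) forces s = True.
  then (¬b ∨ ¬s) forces b = False.
Set w = False.
All clauses satisfied.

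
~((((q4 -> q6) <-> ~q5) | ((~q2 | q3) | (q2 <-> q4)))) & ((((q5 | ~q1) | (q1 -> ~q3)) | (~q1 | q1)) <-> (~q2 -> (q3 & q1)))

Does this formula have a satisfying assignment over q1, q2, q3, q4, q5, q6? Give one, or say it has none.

q1: False; q2: True; q3: False; q4: False; q5: True; q6: False

  ~((((q4 -> q6) <-> ~q5) | ((~q2 | q3) | (q2 <-> q4)))) = True
    ((q4 -> q6) <-> ~q5) | ((~q2 | q3) | (q2 <-> q4)) = False
      (q4 -> q6) <-> ~q5 = False
        q4 -> q6 = True
        ~q5 = False
      (~q2 | q3) | (q2 <-> q4) = False
        ~q2 | q3 = False
          ~q2 = False
        q2 <-> q4 = False
  (((q5 | ~q1) | (q1 -> ~q3)) | (~q1 | q1)) <-> (~q2 -> (q3 & q1)) = True
    ((q5 | ~q1) | (q1 -> ~q3)) | (~q1 | q1) = True
      (q5 | ~q1) | (q1 -> ~q3) = True
        q5 | ~q1 = True
          ~q1 = True
        q1 -> ~q3 = True
          ~q3 = True
      ~q1 | q1 = True
        ~q1 = True
    ~q2 -> (q3 & q1) = True
      ~q2 = False
      q3 & q1 = False
Both conjuncts True, so the formula holds.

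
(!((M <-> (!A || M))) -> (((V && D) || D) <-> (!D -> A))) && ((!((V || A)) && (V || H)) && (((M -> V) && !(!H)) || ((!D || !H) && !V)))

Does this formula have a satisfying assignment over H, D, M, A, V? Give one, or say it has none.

H = True; D = False; M = False; A = False; V = False

  !((M <-> (!A || M))) -> (((V && D) || D) <-> (!D -> A)) = True
    !((M <-> (!A || M))) = True
      M <-> (!A || M) = False
        !A || M = True
          !A = True
    ((V && D) || D) <-> (!D -> A) = True
      (V && D) || D = False
        V && D = False
      !D -> A = False
        !D = True
  (!((V || A)) && (V || H)) && (((M -> V) && !(!H)) || ((!D || !H) && !V)) = True
    !((V || A)) && (V || H) = True
      !((V || A)) = True
        V || A = False
      V || H = True
    ((M -> V) && !(!H)) || ((!D || !H) && !V) = True
      (M -> V) && !(!H) = True
        M -> V = True
        !(!H) = True
          !H = False
      (!D || !H) && !V = True
        !D || !H = True
          !D = True
          !H = False
        !V = True
Both conjuncts True, so the formula holds.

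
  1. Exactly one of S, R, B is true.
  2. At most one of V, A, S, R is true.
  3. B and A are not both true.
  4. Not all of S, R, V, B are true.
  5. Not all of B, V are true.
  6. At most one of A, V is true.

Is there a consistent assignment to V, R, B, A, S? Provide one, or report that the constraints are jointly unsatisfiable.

V: False, R: False, B: True, A: False, S: False

  (1) {S, R, B}: 1 true — exactly one ✓
  (2) {V, A, S, R}: 0 true — at most one ✓
  (3) B=T, A=F — not both ✓
  (4) {S, R, V, B}: 1/4 true — not all ✓
  (5) {B, V}: 1/2 true — not all ✓
  (6) {A, V}: 0 true — at most one ✓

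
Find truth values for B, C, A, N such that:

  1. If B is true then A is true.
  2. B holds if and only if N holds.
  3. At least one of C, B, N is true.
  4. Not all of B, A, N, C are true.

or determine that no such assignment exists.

B: False, C: True, A: True, N: False

  (1) B=F ⇒ A: vacuous ✓
  (2) B=F, N=F — same ✓
  (3) {C, B, N}: 1 true — at least one ✓
  (4) {B, A, N, C}: 2/4 true — not all ✓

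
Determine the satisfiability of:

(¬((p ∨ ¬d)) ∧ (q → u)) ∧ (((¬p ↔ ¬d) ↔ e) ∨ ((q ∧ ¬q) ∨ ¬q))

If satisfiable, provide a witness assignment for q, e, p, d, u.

q = False; e = False; p = False; d = True; u = False

  ¬((p ∨ ¬d)) ∧ (q → u) = True
    ¬((p ∨ ¬d)) = True
      p ∨ ¬d = False
        ¬d = False
    q → u = True
  ((¬p ↔ ¬d) ↔ e) ∨ ((q ∧ ¬q) ∨ ¬q) = True
    (¬p ↔ ¬d) ↔ e = True
      ¬p ↔ ¬d = False
        ¬p = True
        ¬d = False
    (q ∧ ¬q) ∨ ¬q = True
      q ∧ ¬q = False
        ¬q = True
      ¬q = True
Both conjuncts True, so the formula holds.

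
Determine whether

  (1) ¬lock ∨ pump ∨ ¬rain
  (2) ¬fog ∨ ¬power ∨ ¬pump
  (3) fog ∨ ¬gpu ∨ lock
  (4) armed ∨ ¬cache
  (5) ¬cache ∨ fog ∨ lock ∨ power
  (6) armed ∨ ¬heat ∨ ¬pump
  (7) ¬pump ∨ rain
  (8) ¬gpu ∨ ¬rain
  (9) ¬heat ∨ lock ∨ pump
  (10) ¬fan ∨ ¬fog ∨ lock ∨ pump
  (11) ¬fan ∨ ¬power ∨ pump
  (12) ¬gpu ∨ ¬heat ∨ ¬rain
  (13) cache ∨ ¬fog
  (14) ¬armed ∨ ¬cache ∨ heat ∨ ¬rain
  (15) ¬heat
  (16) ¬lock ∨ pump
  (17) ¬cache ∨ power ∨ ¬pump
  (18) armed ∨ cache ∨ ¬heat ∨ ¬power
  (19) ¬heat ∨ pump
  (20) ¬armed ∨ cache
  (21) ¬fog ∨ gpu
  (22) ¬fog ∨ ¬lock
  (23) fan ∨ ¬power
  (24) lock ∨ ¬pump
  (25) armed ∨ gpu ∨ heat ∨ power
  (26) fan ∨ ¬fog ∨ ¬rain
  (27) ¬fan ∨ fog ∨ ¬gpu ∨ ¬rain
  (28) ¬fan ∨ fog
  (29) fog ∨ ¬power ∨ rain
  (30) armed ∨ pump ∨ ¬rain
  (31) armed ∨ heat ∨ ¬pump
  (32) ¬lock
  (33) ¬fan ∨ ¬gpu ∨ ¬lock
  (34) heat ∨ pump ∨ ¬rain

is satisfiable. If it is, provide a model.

Unit clause (¬heat) forces heat = False.
Unit clause (¬lock) forces lock = False.
In (lock ∨ ¬pump) only ¬pump is left, so pump = False.
In (heat ∨ pump ∨ ¬rain) only ¬rain is left, so rain = False.
Try power = True:
  (¬fan ∨ ¬power ∨ pump) forces fan = False.
  clause (fan ∨ ¬power) is falsified — backtrack.
So power = False.
Set fog = True.
  then (¬fan ∨ ¬fog ∨ lock ∨ pump) forces fan = False.
  then (cache ∨ ¬fog) forces cache = True.
  then (¬fog ∨ gpu) forces gpu = True.
  then (armed ∨ ¬cache) forces armed = True.
All clauses satisfied.

rain = False, pump = False, power = False, fog = True, gpu = True, cache = True, heat = False, fan = False, lock = False, armed = True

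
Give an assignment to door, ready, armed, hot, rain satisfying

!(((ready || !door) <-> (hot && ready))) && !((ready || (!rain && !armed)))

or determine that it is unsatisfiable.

door = False, ready = False, armed = True, hot = True, rain = True

  !(((ready || !door) <-> (hot && ready))) = True
    (ready || !door) <-> (hot && ready) = False
      ready || !door = True
        !door = True
      hot && ready = False
  !((ready || (!rain && !armed))) = True
    ready || (!rain && !armed) = False
      !rain && !armed = False
        !rain = False
        !armed = False
Both conjuncts True, so the formula holds.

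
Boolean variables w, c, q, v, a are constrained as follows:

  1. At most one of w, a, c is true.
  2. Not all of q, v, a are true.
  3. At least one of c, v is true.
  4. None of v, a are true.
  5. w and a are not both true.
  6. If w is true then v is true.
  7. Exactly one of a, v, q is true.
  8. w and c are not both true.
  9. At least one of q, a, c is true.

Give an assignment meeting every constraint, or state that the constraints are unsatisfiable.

w=F; c=T; q=T; v=F; a=F

  (1) {w, a, c}: 1 true — at most one ✓
  (2) {q, v, a}: 1/3 true — not all ✓
  (3) {c, v}: 1 true — at least one ✓
  (4) {v, a}: 0 true — none ✓
  (5) w=F, a=F — not both ✓
  (6) w=F ⇒ v: vacuous ✓
  (7) {a, v, q}: 1 true — exactly one ✓
  (8) w=F, c=T — not both ✓
  (9) {q, a, c}: 2 true — at least one ✓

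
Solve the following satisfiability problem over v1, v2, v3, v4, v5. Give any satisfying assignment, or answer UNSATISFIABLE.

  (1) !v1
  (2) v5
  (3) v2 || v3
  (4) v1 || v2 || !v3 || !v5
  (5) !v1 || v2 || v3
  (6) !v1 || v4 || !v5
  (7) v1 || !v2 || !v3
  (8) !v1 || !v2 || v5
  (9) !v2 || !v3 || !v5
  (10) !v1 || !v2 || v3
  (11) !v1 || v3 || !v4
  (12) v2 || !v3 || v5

v1 = False, v2 = True, v3 = False, v4 = True, v5 = True

Unit clause (!v1) forces v1 = False.
Unit clause (v5) forces v5 = True.
Try v2 = False:
  (v2 || v3) forces v3 = True.
  clause (v1 || v2 || !v3 || !v5) is falsified — backtrack.
So v2 = True.
  then (v1 || !v2 || !v3) forces v3 = False.
Set v4 = True.
All clauses satisfied.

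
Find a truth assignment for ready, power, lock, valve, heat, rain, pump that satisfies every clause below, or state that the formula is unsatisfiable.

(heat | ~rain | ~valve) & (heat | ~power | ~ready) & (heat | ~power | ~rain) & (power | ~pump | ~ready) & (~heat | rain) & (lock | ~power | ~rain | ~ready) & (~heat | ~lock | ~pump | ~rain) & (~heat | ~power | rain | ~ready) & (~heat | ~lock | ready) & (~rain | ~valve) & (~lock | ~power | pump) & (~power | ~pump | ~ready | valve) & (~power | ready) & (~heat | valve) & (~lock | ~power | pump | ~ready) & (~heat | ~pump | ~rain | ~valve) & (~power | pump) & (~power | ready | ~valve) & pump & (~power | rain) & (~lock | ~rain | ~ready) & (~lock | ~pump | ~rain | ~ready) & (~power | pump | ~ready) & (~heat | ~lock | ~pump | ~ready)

Unit clause (pump) forces pump = True.
Try ready = True:
  (power | ~pump | ~ready) forces power = True.
  (heat | ~power | ~ready) forces heat = True.
  (~heat | rain) forces rain = True.
  (lock | ~power | ~rain | ~ready) forces lock = True.
  clause (~heat | ~lock | ~pump | ~rain) is falsified — backtrack.
So ready = False.
  then (~power | ready) forces power = False.
Set lock = False.
Set valve = False.
  then (~heat | valve) forces heat = False.
Set rain = False.
All clauses satisfied.

ready = False, power = False, lock = False, valve = False, heat = False, rain = False, pump = True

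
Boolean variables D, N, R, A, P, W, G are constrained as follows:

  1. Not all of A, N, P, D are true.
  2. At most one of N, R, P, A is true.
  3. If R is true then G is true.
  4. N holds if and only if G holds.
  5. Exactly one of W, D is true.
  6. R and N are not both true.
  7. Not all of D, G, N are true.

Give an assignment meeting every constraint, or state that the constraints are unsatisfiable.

D = False, N = False, R = False, A = False, P = True, W = True, G = False

  (1) {A, N, P, D}: 1/4 true — not all ✓
  (2) {N, R, P, A}: 1 true — at most one ✓
  (3) R=F ⇒ G: vacuous ✓
  (4) N=F, G=F — same ✓
  (5) {W, D}: 1 true — exactly one ✓
  (6) R=F, N=F — not both ✓
  (7) {D, G, N}: 0/3 true — not all ✓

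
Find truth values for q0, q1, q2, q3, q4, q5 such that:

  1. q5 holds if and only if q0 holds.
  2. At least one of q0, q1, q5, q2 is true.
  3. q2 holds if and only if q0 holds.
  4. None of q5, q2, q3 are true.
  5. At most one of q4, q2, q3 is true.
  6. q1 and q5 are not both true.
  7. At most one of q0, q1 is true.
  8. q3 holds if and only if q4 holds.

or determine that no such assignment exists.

q0 = False; q1 = True; q2 = False; q3 = False; q4 = False; q5 = False

  (1) q5=F, q0=F — same ✓
  (2) {q0, q1, q5, q2}: 1 true — at least one ✓
  (3) q2=F, q0=F — same ✓
  (4) {q5, q2, q3}: 0 true — none ✓
  (5) {q4, q2, q3}: 0 true — at most one ✓
  (6) q1=T, q5=F — not both ✓
  (7) {q0, q1}: 1 true — at most one ✓
  (8) q3=F, q4=F — same ✓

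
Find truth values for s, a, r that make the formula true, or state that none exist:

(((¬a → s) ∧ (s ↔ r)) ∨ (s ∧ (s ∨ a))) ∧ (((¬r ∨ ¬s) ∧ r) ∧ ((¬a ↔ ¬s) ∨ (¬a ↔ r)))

Case r = True: the formula simplifies to (((¬a → s) ∧ s) ∨ (s ∧ (s ∨ a))) ∧ (¬s ∧ ((¬a ↔ ¬s) ∨ ¬a)).
  s = True: the conjunct ¬s is False.
  s = False: the conjunct ((¬a → s) ∧ s) ∨ (s ∧ (s ∨ a)) becomes (a ∧ False) ∨ (False ∧ a) = False.
Case r = False: the conjunct r is False.
Both cases fail — unsatisfiable.

No satisfying assignment exists.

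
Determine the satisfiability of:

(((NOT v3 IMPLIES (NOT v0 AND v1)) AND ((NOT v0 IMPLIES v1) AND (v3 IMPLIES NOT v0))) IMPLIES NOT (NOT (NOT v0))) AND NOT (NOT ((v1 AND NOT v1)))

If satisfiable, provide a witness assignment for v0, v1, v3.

The conjunct NOT (NOT ((v1 AND NOT v1))) is unsatisfiable on its own:
  v1=F: evaluates to False.
  v1=T: evaluates to False.
So the whole conjunction is unsatisfiable.

UNSATISFIABLE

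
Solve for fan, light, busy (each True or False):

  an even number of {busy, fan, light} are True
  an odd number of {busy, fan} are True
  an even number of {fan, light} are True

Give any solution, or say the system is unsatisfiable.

fan = True, light = True, busy = False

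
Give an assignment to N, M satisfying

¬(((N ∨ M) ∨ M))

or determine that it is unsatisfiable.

N = False; M = False

  ¬(((N ∨ M) ∨ M)) = True
    (N ∨ M) ∨ M = False
      N ∨ M = False
The formula evaluates to True.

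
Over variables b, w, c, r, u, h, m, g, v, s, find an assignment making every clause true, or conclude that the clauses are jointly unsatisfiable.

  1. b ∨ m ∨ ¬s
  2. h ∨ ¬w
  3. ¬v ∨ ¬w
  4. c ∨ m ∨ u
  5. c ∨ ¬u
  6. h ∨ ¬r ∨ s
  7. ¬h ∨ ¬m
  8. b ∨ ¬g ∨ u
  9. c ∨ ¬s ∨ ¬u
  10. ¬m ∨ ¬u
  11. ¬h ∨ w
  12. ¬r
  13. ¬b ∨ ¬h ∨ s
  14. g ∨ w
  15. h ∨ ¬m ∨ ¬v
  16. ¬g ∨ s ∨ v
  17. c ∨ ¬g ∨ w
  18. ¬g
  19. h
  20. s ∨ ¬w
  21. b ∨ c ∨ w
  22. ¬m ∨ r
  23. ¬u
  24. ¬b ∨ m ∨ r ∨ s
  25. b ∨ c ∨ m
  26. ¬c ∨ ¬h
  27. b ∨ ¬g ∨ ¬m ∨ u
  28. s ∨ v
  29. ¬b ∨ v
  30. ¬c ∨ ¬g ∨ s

No satisfying assignment exists.

Case c = True:
  (¬r) forces r = False.
  (¬g) forces g = False.
  (g ∨ w) forces w = True.
  (h ∨ ¬w) forces h = True.
  Clause (¬c ∨ ¬h) is falsified — contradiction.
Case c = False:
  (c ∨ ¬u) forces u = False.
  (c ∨ m ∨ u) forces m = True.
  (¬h ∨ ¬m) forces h = False.
  Clause (h) is falsified — contradiction.
Both cases fail, so the formula is unsatisfiable.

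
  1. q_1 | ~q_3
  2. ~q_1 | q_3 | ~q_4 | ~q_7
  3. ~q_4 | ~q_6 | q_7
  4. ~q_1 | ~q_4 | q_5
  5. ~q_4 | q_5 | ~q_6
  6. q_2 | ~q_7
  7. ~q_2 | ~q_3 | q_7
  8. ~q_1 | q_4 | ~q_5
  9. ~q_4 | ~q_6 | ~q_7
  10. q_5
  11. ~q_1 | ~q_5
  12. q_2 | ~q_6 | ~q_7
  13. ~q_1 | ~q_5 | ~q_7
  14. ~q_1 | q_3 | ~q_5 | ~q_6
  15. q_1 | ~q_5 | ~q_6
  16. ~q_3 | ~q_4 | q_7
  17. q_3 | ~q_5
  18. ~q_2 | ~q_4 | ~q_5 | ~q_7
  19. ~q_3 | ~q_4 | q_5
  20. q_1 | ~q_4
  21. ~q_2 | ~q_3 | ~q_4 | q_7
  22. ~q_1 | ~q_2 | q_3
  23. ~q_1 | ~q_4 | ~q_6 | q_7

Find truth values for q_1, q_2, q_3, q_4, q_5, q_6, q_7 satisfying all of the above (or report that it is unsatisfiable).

The formula is unsatisfiable.

Case q_5 = True:
  (~q_1 | ~q_5) forces q_1 = False.
  (q_1 | ~q_3) forces q_3 = False.
  Clause (q_3 | ~q_5) is falsified — contradiction.
Case q_5 = False:
  Clause (q_5) is falsified — contradiction.
Both cases fail, so the formula is unsatisfiable.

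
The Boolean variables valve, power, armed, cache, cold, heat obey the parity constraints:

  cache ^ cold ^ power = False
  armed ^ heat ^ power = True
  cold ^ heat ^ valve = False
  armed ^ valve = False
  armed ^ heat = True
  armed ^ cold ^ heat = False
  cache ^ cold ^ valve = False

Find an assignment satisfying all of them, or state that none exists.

valve: False, power: False, armed: False, cache: True, cold: True, heat: True

cache ^ cold ^ power = T ^ T ^ F = False ✓
armed ^ heat ^ power = F ^ T ^ F = True ✓
cold ^ heat ^ valve = T ^ T ^ F = False ✓
armed ^ valve = F ^ F = False ✓
armed ^ heat = F ^ T = True ✓
armed ^ cold ^ heat = F ^ T ^ T = False ✓
cache ^ cold ^ valve = T ^ T ^ F = False ✓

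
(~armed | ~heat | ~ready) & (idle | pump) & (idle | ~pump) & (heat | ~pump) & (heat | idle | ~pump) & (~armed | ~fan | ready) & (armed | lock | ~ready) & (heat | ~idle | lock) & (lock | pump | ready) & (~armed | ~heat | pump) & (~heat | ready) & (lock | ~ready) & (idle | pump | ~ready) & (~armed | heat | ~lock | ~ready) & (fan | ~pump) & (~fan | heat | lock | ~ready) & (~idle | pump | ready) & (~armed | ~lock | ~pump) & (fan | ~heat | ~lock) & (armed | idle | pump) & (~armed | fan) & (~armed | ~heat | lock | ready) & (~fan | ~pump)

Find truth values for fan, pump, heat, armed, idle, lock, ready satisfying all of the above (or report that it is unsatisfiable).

fan = True, pump = False, heat = True, armed = False, idle = True, lock = True, ready = True

Set fan = True.
  then (~fan | ~pump) forces pump = False.
  then (idle | pump) forces idle = True.
  then (~idle | pump | ready) forces ready = True.
  then (lock | ~ready) forces lock = True.
Set heat = True.
  then (~armed | ~heat | ~ready) forces armed = False.
All clauses satisfied.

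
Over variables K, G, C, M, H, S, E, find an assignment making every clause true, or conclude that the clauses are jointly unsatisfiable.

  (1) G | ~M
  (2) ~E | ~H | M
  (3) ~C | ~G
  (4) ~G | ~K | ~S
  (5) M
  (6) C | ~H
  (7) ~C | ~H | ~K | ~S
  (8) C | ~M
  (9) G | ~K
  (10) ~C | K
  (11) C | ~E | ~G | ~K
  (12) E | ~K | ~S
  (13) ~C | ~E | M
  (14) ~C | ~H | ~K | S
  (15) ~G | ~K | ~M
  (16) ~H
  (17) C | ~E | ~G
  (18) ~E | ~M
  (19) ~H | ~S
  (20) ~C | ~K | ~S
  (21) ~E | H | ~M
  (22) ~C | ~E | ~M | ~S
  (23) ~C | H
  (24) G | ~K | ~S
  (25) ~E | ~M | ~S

No satisfying assignment exists.

Case M = True:
  (G | ~M) forces G = True.
  (~C | ~G) forces C = False.
  Clause (C | ~M) is falsified — contradiction.
Case M = False:
  Clause (M) is falsified — contradiction.
Both cases fail, so the formula is unsatisfiable.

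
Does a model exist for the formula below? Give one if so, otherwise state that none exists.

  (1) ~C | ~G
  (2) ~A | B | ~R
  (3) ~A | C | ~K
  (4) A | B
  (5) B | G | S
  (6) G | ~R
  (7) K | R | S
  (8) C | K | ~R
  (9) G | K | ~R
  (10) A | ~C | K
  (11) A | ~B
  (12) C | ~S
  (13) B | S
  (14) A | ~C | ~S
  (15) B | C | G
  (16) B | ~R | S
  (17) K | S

A: True, G: False, K: True, C: True, R: False, B: False, S: True

Try A = False:
  (A | B) forces B = True.
  clause (A | ~B) is falsified — backtrack.
So A = True.
Try G = True:
  (~C | ~G) forces C = False.
  (~A | C | ~K) forces K = False.
  (C | K | ~R) forces R = False.
  (K | R | S) forces S = True.
  clause (C | ~S) is falsified — backtrack.
So G = False.
  then (G | ~R) forces R = False.
Set K = True.
  then (~A | C | ~K) forces C = True.
Set B = False.
  then (B | G | S) forces S = True.
All clauses satisfied.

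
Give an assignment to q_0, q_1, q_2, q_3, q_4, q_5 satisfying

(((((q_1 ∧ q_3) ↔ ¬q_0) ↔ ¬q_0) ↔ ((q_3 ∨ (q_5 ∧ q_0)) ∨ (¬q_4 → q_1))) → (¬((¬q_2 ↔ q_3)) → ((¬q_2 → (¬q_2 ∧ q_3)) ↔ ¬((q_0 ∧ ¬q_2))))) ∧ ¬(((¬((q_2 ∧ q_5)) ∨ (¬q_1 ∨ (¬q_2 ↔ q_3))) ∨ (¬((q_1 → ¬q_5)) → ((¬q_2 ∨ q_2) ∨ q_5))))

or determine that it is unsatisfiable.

The conjunct ¬(((¬((q_2 ∧ q_5)) ∨ (¬q_1 ∨ (¬q_2 ↔ q_3))) ∨ (¬((q_1 → ¬q_5)) → ((¬q_2 ∨ q_2) ∨ q_5)))) is unsatisfiable on its own:
  q_2 = True: this becomes ¬(((¬q_5 ∨ (¬q_1 ∨ ¬q_3)) ∨ True)) = False.
  q_2 = False: this becomes ¬((True ∨ True)) = False.
So the whole conjunction is unsatisfiable.

UNSATISFIABLE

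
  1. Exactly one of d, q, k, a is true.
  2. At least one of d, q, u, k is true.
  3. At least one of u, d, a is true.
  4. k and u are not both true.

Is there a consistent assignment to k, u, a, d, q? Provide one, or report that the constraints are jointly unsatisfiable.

k = False, u = True, a = True, d = False, q = False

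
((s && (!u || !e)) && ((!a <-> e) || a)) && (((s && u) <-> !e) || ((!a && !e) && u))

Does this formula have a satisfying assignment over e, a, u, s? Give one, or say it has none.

e = False; a = True; u = True; s = True

  (s && (!u || !e)) && ((!a <-> e) || a) = True
    s && (!u || !e) = True
      !u || !e = True
        !u = False
        !e = True
    (!a <-> e) || a = True
      !a <-> e = True
        !a = False
  ((s && u) <-> !e) || ((!a && !e) && u) = True
    (s && u) <-> !e = True
      s && u = True
      !e = True
    (!a && !e) && u = False
      !a && !e = False
        !a = False
        !e = True
Both conjuncts True, so the formula holds.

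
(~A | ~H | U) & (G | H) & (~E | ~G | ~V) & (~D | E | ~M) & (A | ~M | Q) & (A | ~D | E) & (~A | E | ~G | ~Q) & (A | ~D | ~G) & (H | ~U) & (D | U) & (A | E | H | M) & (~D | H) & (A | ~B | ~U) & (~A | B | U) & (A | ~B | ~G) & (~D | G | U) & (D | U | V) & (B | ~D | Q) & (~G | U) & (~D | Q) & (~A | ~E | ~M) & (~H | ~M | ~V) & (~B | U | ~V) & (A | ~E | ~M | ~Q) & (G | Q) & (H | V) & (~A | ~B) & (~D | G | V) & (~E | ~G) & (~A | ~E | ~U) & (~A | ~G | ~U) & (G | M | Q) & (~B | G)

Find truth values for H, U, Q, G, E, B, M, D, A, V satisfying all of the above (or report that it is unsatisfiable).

Try H = False:
  (G | H) forces G = True.
  (H | ~U) forces U = False.
  clause (~G | U) is falsified — backtrack.
So H = True.
Set U = True.
Set Q = True.
Set G = True.
  then (~E | ~G) forces E = False.
  then (~A | ~G | ~U) forces A = False.
  then (A | ~D | E) forces D = False.
  then (A | ~B | ~U) forces B = False.
Set M = False.
Set V = True.
All clauses satisfied.

H: True, U: True, Q: True, G: True, E: False, B: False, M: False, D: False, A: False, V: True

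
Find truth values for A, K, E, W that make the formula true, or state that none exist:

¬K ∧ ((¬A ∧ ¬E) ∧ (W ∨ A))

A=F; K=F; E=F; W=T

  ¬K = True
  (¬A ∧ ¬E) ∧ (W ∨ A) = True
    ¬A ∧ ¬E = True
      ¬A = True
      ¬E = True
    W ∨ A = True
Both conjuncts True, so the formula holds.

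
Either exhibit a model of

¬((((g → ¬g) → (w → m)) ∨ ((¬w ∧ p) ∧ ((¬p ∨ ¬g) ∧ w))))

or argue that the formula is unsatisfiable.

w=T, g=F, p=T, m=F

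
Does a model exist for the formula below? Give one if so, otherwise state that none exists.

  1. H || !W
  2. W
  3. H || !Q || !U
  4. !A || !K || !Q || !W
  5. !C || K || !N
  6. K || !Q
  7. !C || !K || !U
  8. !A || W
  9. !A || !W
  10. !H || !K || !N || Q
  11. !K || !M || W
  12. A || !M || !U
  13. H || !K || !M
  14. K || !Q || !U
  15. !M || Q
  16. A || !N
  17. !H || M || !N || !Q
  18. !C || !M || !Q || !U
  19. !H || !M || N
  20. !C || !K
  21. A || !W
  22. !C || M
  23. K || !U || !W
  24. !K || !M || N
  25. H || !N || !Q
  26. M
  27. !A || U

Case W = True:
  (H || !W) forces H = True.
  (!A || !W) forces A = False.
  Clause (A || !W) is falsified — contradiction.
Case W = False:
  Clause (W) is falsified — contradiction.
Both cases fail, so the formula is unsatisfiable.

The formula is unsatisfiable.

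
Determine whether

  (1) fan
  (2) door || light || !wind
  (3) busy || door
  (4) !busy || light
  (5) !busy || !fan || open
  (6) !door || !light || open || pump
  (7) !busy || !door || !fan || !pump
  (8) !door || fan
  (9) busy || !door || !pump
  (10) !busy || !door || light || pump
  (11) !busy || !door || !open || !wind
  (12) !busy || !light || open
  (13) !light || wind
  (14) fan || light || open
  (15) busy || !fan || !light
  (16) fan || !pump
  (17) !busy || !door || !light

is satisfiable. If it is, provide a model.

busy: False, light: False, wind: False, pump: False, door: True, fan: True, open: False

Unit clause (fan) forces fan = True.
Set busy = False.
  then (busy || door) forces door = True.
  then (busy || !door || !pump) forces pump = False.
  then (busy || !fan || !light) forces light = False.
Set wind = False.
Set open = False.
All clauses satisfied.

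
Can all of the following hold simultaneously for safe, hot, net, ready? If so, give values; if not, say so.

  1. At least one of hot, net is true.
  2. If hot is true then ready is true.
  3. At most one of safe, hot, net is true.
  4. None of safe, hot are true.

safe: False, hot: False, net: True, ready: False

  (1) {hot, net}: 1 true — at least one ✓
  (2) hot=F ⇒ ready: vacuous ✓
  (3) {safe, hot, net}: 1 true — at most one ✓
  (4) {safe, hot}: 0 true — none ✓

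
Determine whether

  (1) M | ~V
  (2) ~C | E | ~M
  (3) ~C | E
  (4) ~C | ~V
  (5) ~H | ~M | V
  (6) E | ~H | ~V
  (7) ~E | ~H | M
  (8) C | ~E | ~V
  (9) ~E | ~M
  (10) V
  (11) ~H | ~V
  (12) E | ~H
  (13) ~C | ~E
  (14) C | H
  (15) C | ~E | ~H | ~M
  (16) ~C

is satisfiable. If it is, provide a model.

No satisfying assignment exists.

Case V = True:
  (M | ~V) forces M = True.
  (~C | ~V) forces C = False.
  (C | ~E | ~V) forces E = False.
  (E | ~H | ~V) forces H = False.
  Clause (C | H) is falsified — contradiction.
Case V = False:
  Clause (V) is falsified — contradiction.
Both cases fail, so the formula is unsatisfiable.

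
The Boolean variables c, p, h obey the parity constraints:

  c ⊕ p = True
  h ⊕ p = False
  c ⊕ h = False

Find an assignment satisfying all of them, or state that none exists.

Adding constraints 1, 2, 3 mod 2: every variable appears an even number of times on the left, so the left side is 0.
But the right sides sum to 1 (mod 2). 0 ≠ 1 — the system is inconsistent.

UNSATISFIABLE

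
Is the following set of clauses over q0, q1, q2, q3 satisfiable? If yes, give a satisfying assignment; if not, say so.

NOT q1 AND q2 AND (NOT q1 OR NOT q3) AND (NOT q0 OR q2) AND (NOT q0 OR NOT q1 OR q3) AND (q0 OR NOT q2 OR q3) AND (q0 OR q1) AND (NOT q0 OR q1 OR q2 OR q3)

q0 = True; q1 = False; q2 = True; q3 = True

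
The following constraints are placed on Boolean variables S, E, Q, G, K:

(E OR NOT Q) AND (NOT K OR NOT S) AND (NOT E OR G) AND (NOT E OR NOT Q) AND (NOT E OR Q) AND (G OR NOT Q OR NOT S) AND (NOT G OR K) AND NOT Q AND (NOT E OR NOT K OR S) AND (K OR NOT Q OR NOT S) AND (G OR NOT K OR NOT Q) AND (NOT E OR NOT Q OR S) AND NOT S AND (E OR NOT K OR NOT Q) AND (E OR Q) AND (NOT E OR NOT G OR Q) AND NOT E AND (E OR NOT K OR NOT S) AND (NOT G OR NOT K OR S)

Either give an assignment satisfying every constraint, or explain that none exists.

Case E = True:
  Clause (NOT E) is falsified — contradiction.
Case E = False:
  (E OR NOT Q) forces Q = False.
  Clause (E OR Q) is falsified — contradiction.
Both cases fail, so the formula is unsatisfiable.

The formula is unsatisfiable.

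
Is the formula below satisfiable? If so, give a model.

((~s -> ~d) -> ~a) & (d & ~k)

k = False, a = False, d = True, s = False

  (~s -> ~d) -> ~a = True
    ~s -> ~d = False
      ~s = True
      ~d = False
    ~a = True
  d & ~k = True
    ~k = True
Both conjuncts True, so the formula holds.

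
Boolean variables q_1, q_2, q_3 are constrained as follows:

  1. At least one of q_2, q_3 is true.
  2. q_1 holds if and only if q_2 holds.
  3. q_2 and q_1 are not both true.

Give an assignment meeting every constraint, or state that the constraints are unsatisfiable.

q_1 = False; q_2 = False; q_3 = True

  (1) {q_2, q_3}: 1 true — at least one ✓
  (2) q_1=F, q_2=F — same ✓
  (3) q_2=F, q_1=F — not both ✓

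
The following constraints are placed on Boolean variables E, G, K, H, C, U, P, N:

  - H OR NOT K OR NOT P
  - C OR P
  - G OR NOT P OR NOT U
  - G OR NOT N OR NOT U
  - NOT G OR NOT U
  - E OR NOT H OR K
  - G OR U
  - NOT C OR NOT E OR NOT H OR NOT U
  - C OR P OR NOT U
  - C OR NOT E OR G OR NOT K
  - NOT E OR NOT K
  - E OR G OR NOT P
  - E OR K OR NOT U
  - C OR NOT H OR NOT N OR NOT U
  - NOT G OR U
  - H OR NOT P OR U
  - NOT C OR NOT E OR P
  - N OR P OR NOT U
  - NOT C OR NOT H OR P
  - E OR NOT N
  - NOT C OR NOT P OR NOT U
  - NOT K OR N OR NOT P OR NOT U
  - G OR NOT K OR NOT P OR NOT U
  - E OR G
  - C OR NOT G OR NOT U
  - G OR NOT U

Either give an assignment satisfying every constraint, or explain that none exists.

Case G = True:
  (NOT G OR NOT U) forces U = False.
  Clause (NOT G OR U) is falsified — contradiction.
Case G = False:
  (G OR U) forces U = True.
  Clause (G OR NOT U) is falsified — contradiction.
Both cases fail, so the formula is unsatisfiable.

UNSATISFIABLE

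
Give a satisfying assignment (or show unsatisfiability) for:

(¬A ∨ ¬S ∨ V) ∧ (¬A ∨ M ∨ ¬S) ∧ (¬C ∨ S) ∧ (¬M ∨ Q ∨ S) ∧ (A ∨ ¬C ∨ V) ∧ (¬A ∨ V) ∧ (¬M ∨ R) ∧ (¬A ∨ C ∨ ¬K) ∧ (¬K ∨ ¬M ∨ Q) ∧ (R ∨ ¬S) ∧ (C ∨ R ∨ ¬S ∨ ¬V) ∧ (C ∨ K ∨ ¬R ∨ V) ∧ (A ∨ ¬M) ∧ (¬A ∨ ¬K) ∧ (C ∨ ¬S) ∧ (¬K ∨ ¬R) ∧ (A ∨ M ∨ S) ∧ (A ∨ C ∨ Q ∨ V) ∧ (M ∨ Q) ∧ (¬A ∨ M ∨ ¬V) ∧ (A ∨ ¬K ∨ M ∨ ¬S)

Set S = True.
  then (R ∨ ¬S) forces R = True.
  then (C ∨ ¬S) forces C = True.
  then (¬K ∨ ¬R) forces K = False.
Try V = False:
  (¬A ∨ ¬S ∨ V) forces A = False.
  clause (A ∨ ¬C ∨ V) is falsified — backtrack.
So V = True.
Set A = False.
  then (A ∨ ¬M) forces M = False.
  then (M ∨ Q) forces Q = True.
All clauses satisfied.

S=T; R=T; V=T; A=F; C=T; K=F; M=F; Q=T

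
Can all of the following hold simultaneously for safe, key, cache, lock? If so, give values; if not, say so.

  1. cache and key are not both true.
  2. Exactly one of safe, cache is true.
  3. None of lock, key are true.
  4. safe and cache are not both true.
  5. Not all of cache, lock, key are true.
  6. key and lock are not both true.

safe: True, key: False, cache: False, lock: False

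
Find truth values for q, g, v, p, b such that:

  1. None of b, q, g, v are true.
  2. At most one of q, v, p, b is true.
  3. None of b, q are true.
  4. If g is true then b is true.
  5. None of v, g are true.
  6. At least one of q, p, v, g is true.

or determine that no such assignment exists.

q=F, g=F, v=F, p=T, b=F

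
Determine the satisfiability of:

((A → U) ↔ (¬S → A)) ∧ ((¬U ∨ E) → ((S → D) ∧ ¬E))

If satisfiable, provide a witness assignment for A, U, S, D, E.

A=F, U=F, S=T, D=T, E=F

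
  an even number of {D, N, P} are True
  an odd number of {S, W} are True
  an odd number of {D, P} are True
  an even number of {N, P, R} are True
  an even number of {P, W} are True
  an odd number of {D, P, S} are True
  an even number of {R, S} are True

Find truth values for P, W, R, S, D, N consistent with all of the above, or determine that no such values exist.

P=T, W=T, R=F, S=F, D=F, N=T

{D, N, P}: 2 true → even ✓
{S, W}: 1 true → odd ✓
{D, P}: 1 true → odd ✓
{N, P, R}: 2 true → even ✓
{P, W}: 2 true → even ✓
{D, P, S}: 1 true → odd ✓
{R, S}: 0 true → even ✓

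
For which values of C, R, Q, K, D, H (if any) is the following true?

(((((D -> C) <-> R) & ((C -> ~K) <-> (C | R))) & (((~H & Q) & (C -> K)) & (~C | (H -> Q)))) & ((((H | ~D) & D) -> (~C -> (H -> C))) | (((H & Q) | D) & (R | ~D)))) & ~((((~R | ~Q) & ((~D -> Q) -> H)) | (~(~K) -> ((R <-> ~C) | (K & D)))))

Case H = True: the conjunct ~H is False.
Case H = False: the formula simplifies to ((((D -> C) <-> R) & ((C -> ~K) <-> (C | R))) & (Q & (C -> K))) & ~((((~R | ~Q) & ~((~D -> Q))) | (~(~K) -> ((R <-> ~C) | (K & D))))).
  Q = True: simplifies to ((((D -> C) <-> R) & ((C -> ~K) <-> (C | R))) & (C -> K)) & ~((~(~K) -> ((R <-> ~C) | (K & D)))).
    K = True: simplifies to (((D -> C) <-> R) & (~C <-> (C | R))) & ~(((R <-> ~C) | D)).
      C = True: the conjunct ~C <-> (C | R) becomes ~True <-> (True | R) = False.
      C = False: simplifies to ((~D <-> R) & R) & ~((R | D)).
        R = True: the conjunct ~((R | D)) becomes ~((True | D)) = False.
        R = False: the conjunct R is False.
    K = False: the conjunct ~((~(~K) -> ((R <-> ~C) | (K & D)))) becomes ~((False -> (R <-> ~C))) = False.
  Q = False: the conjunct Q is False.
Both cases fail — unsatisfiable.

No satisfying assignment exists.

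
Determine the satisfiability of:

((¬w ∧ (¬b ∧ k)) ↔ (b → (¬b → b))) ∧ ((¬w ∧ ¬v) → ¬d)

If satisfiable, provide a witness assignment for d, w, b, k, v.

d = False, w = False, b = False, k = True, v = True

  (¬w ∧ (¬b ∧ k)) ↔ (b → (¬b → b)) = True
    ¬w ∧ (¬b ∧ k) = True
      ¬w = True
      ¬b ∧ k = True
        ¬b = True
    b → (¬b → b) = True
      ¬b → b = False
        ¬b = True
  (¬w ∧ ¬v) → ¬d = True
    ¬w ∧ ¬v = False
      ¬w = True
      ¬v = False
    ¬d = True
Both conjuncts True, so the formula holds.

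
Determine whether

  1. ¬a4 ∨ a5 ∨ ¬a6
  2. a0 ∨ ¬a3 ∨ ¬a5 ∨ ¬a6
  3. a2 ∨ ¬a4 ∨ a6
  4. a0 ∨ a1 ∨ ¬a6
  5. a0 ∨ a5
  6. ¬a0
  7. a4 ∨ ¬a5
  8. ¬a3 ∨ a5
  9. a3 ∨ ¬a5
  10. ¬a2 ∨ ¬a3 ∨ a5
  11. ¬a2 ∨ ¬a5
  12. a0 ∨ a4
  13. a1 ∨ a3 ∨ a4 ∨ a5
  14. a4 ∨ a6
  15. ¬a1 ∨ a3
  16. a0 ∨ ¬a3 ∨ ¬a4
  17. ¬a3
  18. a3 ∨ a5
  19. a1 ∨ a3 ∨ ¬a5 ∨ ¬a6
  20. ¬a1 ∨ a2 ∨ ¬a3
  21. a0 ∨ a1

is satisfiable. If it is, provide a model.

The formula is unsatisfiable.

Case a3 = True:
  Clause (¬a3) is falsified — contradiction.
Case a3 = False:
  (¬a0) forces a0 = False.
  (a0 ∨ a5) forces a5 = True.
  Clause (a3 ∨ ¬a5) is falsified — contradiction.
Both cases fail, so the formula is unsatisfiable.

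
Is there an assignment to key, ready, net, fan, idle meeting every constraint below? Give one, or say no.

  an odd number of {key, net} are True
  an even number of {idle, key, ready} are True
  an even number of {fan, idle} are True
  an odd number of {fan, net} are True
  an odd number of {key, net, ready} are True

key = True, ready = False, net = False, fan = True, idle = True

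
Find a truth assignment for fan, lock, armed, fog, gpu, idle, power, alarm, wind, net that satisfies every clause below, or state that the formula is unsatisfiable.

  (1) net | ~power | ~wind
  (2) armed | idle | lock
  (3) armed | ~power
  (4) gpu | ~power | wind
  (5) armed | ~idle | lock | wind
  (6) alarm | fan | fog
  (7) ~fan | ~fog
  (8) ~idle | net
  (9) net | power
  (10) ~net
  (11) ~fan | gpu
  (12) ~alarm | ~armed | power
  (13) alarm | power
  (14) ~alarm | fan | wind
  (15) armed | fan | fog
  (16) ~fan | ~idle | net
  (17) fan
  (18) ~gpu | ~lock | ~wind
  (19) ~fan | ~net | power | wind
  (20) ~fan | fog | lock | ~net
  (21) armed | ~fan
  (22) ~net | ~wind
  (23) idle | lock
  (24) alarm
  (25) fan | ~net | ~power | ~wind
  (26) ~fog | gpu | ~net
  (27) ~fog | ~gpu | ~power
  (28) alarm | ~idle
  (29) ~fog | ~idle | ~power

fan = True; lock = True; armed = True; fog = False; gpu = True; idle = False; power = True; alarm = True; wind = False; net = False

Unit clause (~net) forces net = False.
Unit clause (fan) forces fan = True.
In (armed | ~fan) only armed is left, so armed = True.
Unit clause (alarm) forces alarm = True.
In (~fan | ~fog) only ~fog is left, so fog = False.
In (~idle | net) only ~idle is left, so idle = False.
In (net | power) only power is left, so power = True.
In (~fan | gpu) only gpu is left, so gpu = True.
In (idle | lock) only lock is left, so lock = True.
In (net | ~power | ~wind) only ~wind is left, so wind = False.
All clauses satisfied.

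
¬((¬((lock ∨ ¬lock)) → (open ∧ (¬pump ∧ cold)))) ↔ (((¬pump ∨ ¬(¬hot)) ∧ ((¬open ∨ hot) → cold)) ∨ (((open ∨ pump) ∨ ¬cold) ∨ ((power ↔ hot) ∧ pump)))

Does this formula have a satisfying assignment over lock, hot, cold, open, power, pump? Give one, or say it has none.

No satisfying assignment exists.

Case pump = True: the formula simplifies to ¬((lock ∨ ¬lock)).
  lock = True: this becomes ¬((True ∨ False)) = False.
  lock = False: this becomes ¬((False ∨ True)) = False.
Case pump = False: the formula simplifies to ¬((¬((lock ∨ ¬lock)) → (open ∧ cold))) ↔ (((¬open ∨ hot) → cold) ∨ (open ∨ ¬cold)).
  cold = True: simplifies to ¬((¬((lock ∨ ¬lock)) → open)).
    lock = True: this becomes ¬((False → open)) = False.
    lock = False: this becomes ¬((False → open)) = False.
  cold = False: simplifies to ¬((lock ∨ ¬lock)).
    lock = True: this becomes ¬((True ∨ False)) = False.
    lock = False: this becomes ¬((False ∨ True)) = False.
Both cases fail — unsatisfiable.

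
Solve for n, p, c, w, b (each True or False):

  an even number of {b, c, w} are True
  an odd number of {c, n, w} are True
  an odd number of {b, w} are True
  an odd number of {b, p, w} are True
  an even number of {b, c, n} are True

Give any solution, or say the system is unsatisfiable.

n: False, p: False, c: True, w: False, b: True

{b, c, w}: 2 true → even ✓
{c, n, w}: 1 true → odd ✓
{b, w}: 1 true → odd ✓
{b, p, w}: 1 true → odd ✓
{b, c, n}: 2 true → even ✓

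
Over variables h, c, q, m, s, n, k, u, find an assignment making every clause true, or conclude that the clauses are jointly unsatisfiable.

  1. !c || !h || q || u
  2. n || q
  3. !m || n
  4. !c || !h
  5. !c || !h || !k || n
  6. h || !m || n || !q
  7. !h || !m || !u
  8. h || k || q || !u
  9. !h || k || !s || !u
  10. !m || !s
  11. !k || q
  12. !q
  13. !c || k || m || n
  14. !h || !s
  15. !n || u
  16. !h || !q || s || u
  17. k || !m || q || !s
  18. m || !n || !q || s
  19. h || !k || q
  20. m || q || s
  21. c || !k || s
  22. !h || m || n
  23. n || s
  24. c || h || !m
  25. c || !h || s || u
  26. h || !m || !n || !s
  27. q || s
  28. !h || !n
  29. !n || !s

No satisfying assignment exists.

Case q = True:
  Clause (!q) is falsified — contradiction.
Case q = False:
  (n || q) forces n = True.
  (!k || q) forces k = False.
  (!n || u) forces u = True.
  (h || k || q || !u) forces h = True.
  Clause (!h || !n) is falsified — contradiction.
Both cases fail, so the formula is unsatisfiable.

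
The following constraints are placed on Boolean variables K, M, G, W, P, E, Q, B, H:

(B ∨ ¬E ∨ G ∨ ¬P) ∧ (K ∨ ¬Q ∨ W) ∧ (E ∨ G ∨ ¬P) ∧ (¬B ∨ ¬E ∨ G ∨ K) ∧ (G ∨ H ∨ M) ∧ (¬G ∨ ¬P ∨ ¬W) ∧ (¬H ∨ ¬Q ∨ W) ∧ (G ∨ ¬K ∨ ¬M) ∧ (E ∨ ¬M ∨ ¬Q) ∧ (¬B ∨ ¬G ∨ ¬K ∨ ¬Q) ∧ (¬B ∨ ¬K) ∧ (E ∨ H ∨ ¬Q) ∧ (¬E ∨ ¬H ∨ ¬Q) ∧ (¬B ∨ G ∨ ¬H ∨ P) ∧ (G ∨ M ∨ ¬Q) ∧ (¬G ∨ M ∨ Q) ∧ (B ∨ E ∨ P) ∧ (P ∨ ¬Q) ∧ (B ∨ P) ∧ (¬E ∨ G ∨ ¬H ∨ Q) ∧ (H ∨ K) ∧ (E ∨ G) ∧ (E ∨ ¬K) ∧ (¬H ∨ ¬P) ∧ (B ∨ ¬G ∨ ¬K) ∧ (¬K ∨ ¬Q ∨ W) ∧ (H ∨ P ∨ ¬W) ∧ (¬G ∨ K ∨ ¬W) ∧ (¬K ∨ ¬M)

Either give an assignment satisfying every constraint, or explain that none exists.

K=F, M=T, G=T, W=F, P=F, E=T, Q=F, B=T, H=T

Try K = True:
  (¬B ∨ ¬K) forces B = False.
  (B ∨ P) forces P = True.
  (E ∨ ¬K) forces E = True.
  (B ∨ ¬E ∨ G ∨ ¬P) forces G = True.
  clause (B ∨ ¬G ∨ ¬K) is falsified — backtrack.
So K = False.
  then (H ∨ K) forces H = True.
  then (¬H ∨ ¬P) forces P = False.
  then (P ∨ ¬Q) forces Q = False.
  then (B ∨ P) forces B = True.
  then (¬B ∨ G ∨ ¬H ∨ P) forces G = True.
  then (¬G ∨ M ∨ Q) forces M = True.
  then (¬G ∨ K ∨ ¬W) forces W = False.
Set E = True.
All clauses satisfied.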